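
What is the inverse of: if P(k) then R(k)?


The inverse of (P → Q) is (¬P → ¬Q). It is equivalent to the converse, not to the original.
Here P = 'P(k)' and Q = 'R(k)'.

If not (P(k)), then not (R(k)).


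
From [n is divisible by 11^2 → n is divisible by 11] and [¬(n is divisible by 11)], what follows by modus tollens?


Modus tollens: from (P → Q) and ¬Q, infer ¬P.
Q = 'n is divisible by 11' is denied; since P → Q, P must also fail.

Not (n is divisible by 11^2).


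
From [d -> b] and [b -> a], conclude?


Hypothetical syllogism: from (P → Q) and (Q → R), infer (P → R).
Chain the two implications through the shared middle term 'b'.

d -> a


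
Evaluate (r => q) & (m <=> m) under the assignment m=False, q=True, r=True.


Substitute m=False, q=True, r=True:
r => q = True => True = True
m <=> m = False <=> False = True
(r => q) & (m <=> m) = True & True = True

True


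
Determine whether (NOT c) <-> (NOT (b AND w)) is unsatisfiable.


Truth table over {b, c, w}:
b | c | w | φ
-------------
F | F | F | T
T | F | F | T
F | T | F | F
T | T | F | F
F | F | T | T
T | F | T | F
F | T | T | F
T | T | T | T
Satisfying assignment at row 1: b=F, c=F, w=F gives T.

No, it is not a contradiction.


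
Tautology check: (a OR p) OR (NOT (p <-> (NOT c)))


Build the truth table over {a, c, p}:
a | c | p | φ
-------------
F | F | F | T
T | F | F | T
F | T | F | F
T | T | F | T
F | F | T | T
T | F | T | T
F | T | T | T
T | T | T | T
Counterexample at row 3: with a=F, c=T, p=F, the formula is F.

No, it is not a tautology.


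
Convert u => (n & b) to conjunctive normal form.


Step 1: Rewrite u → (n ∧ b) as ¬u ∨ (n ∧ b).
Step 2: Distribute ∨ over ∧.

((~u) | n) & ((~u) | b)


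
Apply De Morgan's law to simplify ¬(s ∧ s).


De Morgan: the negation of a conjunction is the disjunction of the negations.
Distribute ¬ across ∧, flipping it to ∨, and negate each literal.

(¬s) ∨ (¬s)


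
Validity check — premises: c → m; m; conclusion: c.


This is affirming the consequent (fallacy). There exist truth assignments where the premises are all true but the conclusion is false.

Invalid.


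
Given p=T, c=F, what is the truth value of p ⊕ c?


Exclusive or is true when exactly one operand is true.
Substitute: p=T, c=F.
T ⊕ F evaluates to T.

T


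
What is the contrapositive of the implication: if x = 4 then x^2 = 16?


The contrapositive of (P → Q) is (¬Q → ¬P); it is logically equivalent to the original.
Here P = 'x = 4' and Q = 'x^2 = 16'.

If not (x^2 = 16), then not (x = 4).


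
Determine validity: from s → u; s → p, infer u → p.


This is (no valid rule). There exist truth assignments where the premises are all true but the conclusion is false.

Invalid.


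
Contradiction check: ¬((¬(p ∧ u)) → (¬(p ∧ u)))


Truth table over {p, u}:
p | u | φ
---------
F | F | F
T | F | F
F | T | F
T | T | F
Every row is false.

Yes, it is a contradiction.


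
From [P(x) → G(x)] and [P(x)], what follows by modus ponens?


Modus ponens: from (P → Q) and P, infer Q.
P = 'P(x)' is asserted, and P → Q holds, so Q follows.

G(x).


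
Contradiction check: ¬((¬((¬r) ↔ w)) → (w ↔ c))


Truth table over {c, r, w}:
c | r | w | φ
-------------
F | F | F | F
T | F | F | T
F | T | F | F
T | T | F | F
F | F | T | F
T | F | T | F
F | T | T | T
T | T | T | F
Satisfying assignment at row 2: c=T, r=F, w=F gives T.

No, it is not a contradiction.


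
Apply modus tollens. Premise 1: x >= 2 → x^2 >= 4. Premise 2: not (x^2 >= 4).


Modus tollens: from (P → Q) and ¬Q, infer ¬P.
Q = 'x^2 >= 4' is denied; since P → Q, P must also fail.

Not (x >= 2).


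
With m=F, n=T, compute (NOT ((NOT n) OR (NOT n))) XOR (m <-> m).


Substitute m=F, n=T:
NOT n = F
NOT n = F
(NOT n) OR (NOT n) = F OR F = F
NOT ((NOT n) OR (NOT n)) = T
m <-> m = F <-> F = T
(NOT ((NOT n) OR (NOT n))) XOR (m <-> m) = T XOR T = F

F


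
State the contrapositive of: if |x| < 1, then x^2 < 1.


The contrapositive of (P → Q) is (¬Q → ¬P); it is logically equivalent to the original.
Here P = '|x| < 1' and Q = 'x^2 < 1'.

If not (x^2 < 1), then not (|x| < 1).


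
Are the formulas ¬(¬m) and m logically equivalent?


Compare truth tables:
m | φ | ψ
---------
F | F | F
T | T | T
The columns φ and ψ agree on every row.

Yes, they are logically equivalent.


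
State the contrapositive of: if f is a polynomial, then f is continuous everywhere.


The contrapositive of (P → Q) is (¬Q → ¬P); it is logically equivalent to the original.
Here P = 'f is a polynomial' and Q = 'f is continuous everywhere'.

If not (f is continuous everywhere), then not (f is a polynomial).


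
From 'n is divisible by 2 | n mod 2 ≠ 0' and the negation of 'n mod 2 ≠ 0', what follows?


Disjunctive syllogism: from (P ∨ Q) and ¬P, infer Q.
One disjunct, 'n mod 2 ≠ 0', is ruled out; the other must hold.

n is divisible by 2


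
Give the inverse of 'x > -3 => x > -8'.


The inverse of (P → Q) is (¬P → ¬Q). It is equivalent to the converse, not to the original.
Here P = 'x > -3' and Q = 'x > -8'.

If not (x > -3), then not (x > -8).


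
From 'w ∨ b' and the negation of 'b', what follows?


Disjunctive syllogism: from (P ∨ Q) and ¬P, infer Q.
One disjunct, 'b', is ruled out; the other must hold.

w


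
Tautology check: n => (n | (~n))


Build the truth table over {n}:
n | φ
-----
False | True
True | True
Every row evaluates to true.

Yes, it is a tautology.


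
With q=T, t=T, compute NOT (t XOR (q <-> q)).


Substitute q=T, t=T:
q <-> q = T <-> T = T
t XOR (q <-> q) = T XOR T = F
NOT (t XOR (q <-> q)) = T

T


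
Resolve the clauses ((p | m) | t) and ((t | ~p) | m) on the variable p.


The clauses contain complementary literals p and ~p.
Resolution eliminates this pair and disjoins the remaining literals (merging duplicates).

(t | m)


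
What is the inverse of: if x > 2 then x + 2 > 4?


The inverse of (P → Q) is (¬P → ¬Q). It is equivalent to the converse, not to the original.
Here P = 'x > 2' and Q = 'x + 2 > 4'.

If not (x > 2), then not (x + 2 > 4).


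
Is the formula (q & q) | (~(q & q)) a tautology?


Build the truth table over {q}:
q | φ
-----
False | True
True | True
Every row evaluates to true.

Yes, it is a tautology.


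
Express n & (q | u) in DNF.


Step 1: Distribute ∧ over ∨: n ∧ (q ∨ u) = (n ∧ q) ∨ (n ∧ u).

(n & q) | (n & u)


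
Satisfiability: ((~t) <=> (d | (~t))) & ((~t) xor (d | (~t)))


Check all 4 assignments over {d, t}:
d | t | φ
---------
False | False | False
True | False | False
False | True | False
True | True | False
No assignment makes the formula true.

Unsatisfiable.


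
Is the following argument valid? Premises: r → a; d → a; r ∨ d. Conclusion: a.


This matches the form of proof by cases: the conclusion follows in every model of the premises.

Valid.


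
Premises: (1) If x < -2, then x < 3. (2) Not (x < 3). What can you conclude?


Modus tollens: from (P → Q) and ¬Q, infer ¬P.
Q = 'x < 3' is denied; since P → Q, P must also fail.

Not (x < -2).


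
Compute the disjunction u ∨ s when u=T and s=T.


Disjunction is false only when both operands are false.
Substitute: u=T, s=T.
T ∨ T evaluates to T.

T


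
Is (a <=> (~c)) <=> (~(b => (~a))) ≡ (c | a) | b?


Compare truth tables:
a | b | c | φ | ψ
-----------------
False | False | False | True | False
True | False | False | False | True
False | True | False | True | True
True | True | False | True | True
False | False | True | False | True
True | False | True | True | True
False | True | True | False | True
True | True | True | False | True
They differ at row 1 (a=False, b=False, c=False): φ=True but ψ=False.

No, they are not logically equivalent.


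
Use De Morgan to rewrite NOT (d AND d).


De Morgan: the negation of a conjunction is the disjunction of the negations.
Distribute NOT across AND, flipping it to OR, and negate each literal.

(NOT d) OR (NOT d)


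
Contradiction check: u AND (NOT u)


Truth table over {u}:
u | φ
-----
F | F
T | F
Every row is false.

Yes, it is a contradiction.


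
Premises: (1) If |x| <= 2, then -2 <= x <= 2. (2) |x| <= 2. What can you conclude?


Modus ponens: from (P → Q) and P, infer Q.
P = '|x| <= 2' is asserted, and P → Q holds, so Q follows.

-2 <= x <= 2.


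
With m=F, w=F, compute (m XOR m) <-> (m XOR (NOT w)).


Substitute m=F, w=F:
m XOR m = F XOR F = F
NOT w = T
m XOR (NOT w) = F XOR T = T
(m XOR m) <-> (m XOR (NOT w)) = F <-> T = F

F


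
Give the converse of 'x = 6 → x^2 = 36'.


The converse of (P → Q) is (Q → P). It is not in general equivalent to the original.
Here P = 'x = 6' and Q = 'x^2 = 36'.

If x^2 = 36, then x = 6.


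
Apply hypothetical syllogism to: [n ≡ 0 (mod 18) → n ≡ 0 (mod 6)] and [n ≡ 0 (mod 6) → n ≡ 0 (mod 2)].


Hypothetical syllogism: from (P → Q) and (Q → R), infer (P → R).
Chain the two implications through the shared middle term 'n ≡ 0 (mod 6)'.

n ≡ 0 (mod 18) → n ≡ 0 (mod 2)


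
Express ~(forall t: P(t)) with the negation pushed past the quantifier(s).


¬(forall x: φ) = exists x: ¬φ, and ¬(exists x: φ) = forall x: ¬φ.
Apply to the universal statement.

exists t: ~(P(t))


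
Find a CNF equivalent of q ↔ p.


Step 1: Rewrite q ↔ p as (q → p) ∧ (p → q).
Step 2: Rewrite each implication as a disjunction.

((¬q) ∨ p) ∧ ((¬p) ∨ q)


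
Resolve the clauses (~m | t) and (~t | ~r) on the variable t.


The clauses contain complementary literals t and ~t.
Resolution eliminates this pair and disjoins the remaining literals (merging duplicates).

(~m | ~r)


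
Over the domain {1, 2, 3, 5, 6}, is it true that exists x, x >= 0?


Evaluate the predicate on each element: 1:True, 2:True, 3:True, 5:True, 6:True.
Witness x = 1 satisfies the predicate.

True


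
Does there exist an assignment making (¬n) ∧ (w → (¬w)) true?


Search for a satisfying assignment over {n, w}.
Try n=F, w=F: the formula evaluates to T.
A satisfying assignment exists.

Satisfiable.


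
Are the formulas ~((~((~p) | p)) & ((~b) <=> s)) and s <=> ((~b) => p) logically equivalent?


Compare truth tables:
b | p | s | φ | ψ
-----------------
False | False | False | True | True
True | False | False | True | False
False | True | False | True | False
True | True | False | True | False
False | False | True | True | False
True | False | True | True | True
False | True | True | True | True
True | True | True | True | True
They differ at row 2 (b=True, p=False, s=False): φ=True but ψ=False.

No, they are not logically equivalent.


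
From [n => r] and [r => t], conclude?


Hypothetical syllogism: from (P → Q) and (Q → R), infer (P → R).
Chain the two implications through the shared middle term 'r'.

n => t


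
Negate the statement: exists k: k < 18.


¬(forall x: φ) = exists x: ¬φ, and ¬(exists x: φ) = forall x: ¬φ.
Apply to the existential statement.

forall k: ~(k < 18)


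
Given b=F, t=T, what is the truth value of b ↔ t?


Biconditional is true when both operands have the same truth value.
Substitute: b=F, t=T.
F ↔ T evaluates to F.

F


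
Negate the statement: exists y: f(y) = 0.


¬(forall x: φ) = exists x: ¬φ, and ¬(exists x: φ) = forall x: ¬φ.
Apply to the existential statement.

forall y: ~(f(y) = 0)


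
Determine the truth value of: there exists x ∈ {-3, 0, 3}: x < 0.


Evaluate the predicate on each element: -3:T, 0:F, 3:F.
Witness x = -3 satisfies the predicate.

T


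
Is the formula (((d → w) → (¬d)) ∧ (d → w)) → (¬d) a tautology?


Build the truth table over {d, w}:
d | w | φ
---------
F | F | T
T | F | T
F | T | T
T | T | T
Every row evaluates to true.

Yes, it is a tautology.


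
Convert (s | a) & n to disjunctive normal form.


Step 1: Distribute ∧ over ∨: (s ∨ a) ∧ n = (s ∧ n) ∨ (a ∧ n).

(s & n) | (a & n)


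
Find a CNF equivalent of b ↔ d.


Step 1: Rewrite b ↔ d as (b → d) ∧ (d → b).
Step 2: Rewrite each implication as a disjunction.

((¬b) ∨ d) ∧ ((¬d) ∨ b)


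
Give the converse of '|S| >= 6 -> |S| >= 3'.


The converse of (P → Q) is (Q → P). It is not in general equivalent to the original.
Here P = '|S| >= 6' and Q = '|S| >= 3'.

If |S| >= 3, then |S| >= 6.


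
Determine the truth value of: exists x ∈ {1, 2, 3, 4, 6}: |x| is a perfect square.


Evaluate the predicate on each element: 1:True, 2:False, 3:False, 4:True, 6:False.
Witness x = 1 satisfies the predicate.

True


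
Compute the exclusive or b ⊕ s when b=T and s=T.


Exclusive or is true when exactly one operand is true.
Substitute: b=T, s=T.
T ⊕ T evaluates to F.

F


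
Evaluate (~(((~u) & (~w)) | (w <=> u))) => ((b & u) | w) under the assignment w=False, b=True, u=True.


Substitute w=False, b=True, u=True:
~u = False
~w = True
(~u) & (~w) = False & True = False
w <=> u = False <=> True = False
((~u) & (~w)) | (w <=> u) = False | False = False
~(((~u) & (~w)) | (w <=> u)) = True
b & u = True & True = True
(b & u) | w = True | False = True
(~(((~u) & (~w)) | (w <=> u))) => ((b & u) | w) = True => True = True

True


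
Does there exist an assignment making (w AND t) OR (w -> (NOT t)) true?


Search for a satisfying assignment over {t, w}.
Try t=F, w=F: the formula evaluates to T.
A satisfying assignment exists.

Satisfiable.


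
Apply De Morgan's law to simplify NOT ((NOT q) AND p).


De Morgan: the negation of a conjunction is the disjunction of the negations.
Distribute NOT across AND, flipping it to OR, and negate each literal.

q OR (NOT p)


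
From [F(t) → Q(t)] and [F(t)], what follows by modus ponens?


Modus ponens: from (P → Q) and P, infer Q.
P = 'F(t)' is asserted, and P → Q holds, so Q follows.

Q(t).


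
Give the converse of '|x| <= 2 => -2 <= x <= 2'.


The converse of (P → Q) is (Q → P). It is not in general equivalent to the original.
Here P = '|x| <= 2' and Q = '-2 <= x <= 2'.

If -2 <= x <= 2, then |x| <= 2.


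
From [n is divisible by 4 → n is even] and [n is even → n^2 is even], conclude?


Hypothetical syllogism: from (P → Q) and (Q → R), infer (P → R).
Chain the two implications through the shared middle term 'n is even'.

n is divisible by 4 → n^2 is even


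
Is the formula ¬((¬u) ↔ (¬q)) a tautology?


Build the truth table over {q, u}:
q | u | φ
---------
F | F | F
T | F | T
F | T | T
T | T | F
Counterexample at row 1: with q=F, u=F, the formula is F.

No, it is not a tautology.


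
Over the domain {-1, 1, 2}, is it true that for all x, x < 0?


Evaluate the predicate on each element: -1:T, 1:F, 2:F.
Counterexample x = 1 fails the predicate.

F


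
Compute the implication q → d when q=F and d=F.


Implication is false only when antecedent is true and consequent is false.
Substitute: q=F, d=F.
F → F evaluates to T.

T


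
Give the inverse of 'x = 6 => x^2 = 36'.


The inverse of (P → Q) is (¬P → ¬Q). It is equivalent to the converse, not to the original.
Here P = 'x = 6' and Q = 'x^2 = 36'.

If not (x = 6), then not (x^2 = 36).


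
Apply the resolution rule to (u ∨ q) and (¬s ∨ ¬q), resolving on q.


The clauses contain complementary literals q and ¬q.
Resolution eliminates this pair and disjoins the remaining literals (merging duplicates).

(u ∨ ¬s)


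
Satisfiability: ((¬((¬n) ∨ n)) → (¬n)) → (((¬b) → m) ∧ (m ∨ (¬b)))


Search for a satisfying assignment over {b, m, n}.
Try b=F, m=T, n=F: the formula evaluates to T.
A satisfying assignment exists.

Satisfiable.


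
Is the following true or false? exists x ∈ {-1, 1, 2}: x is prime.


Evaluate the predicate on each element: -1:False, 1:False, 2:True.
Witness x = 2 satisfies the predicate.

True


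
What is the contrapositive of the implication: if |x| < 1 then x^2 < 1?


The contrapositive of (P → Q) is (¬Q → ¬P); it is logically equivalent to the original.
Here P = '|x| < 1' and Q = 'x^2 < 1'.

If not (x^2 < 1), then not (|x| < 1).


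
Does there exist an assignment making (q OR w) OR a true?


Search for a satisfying assignment over {a, q, w}.
Try a=T, q=F, w=F: the formula evaluates to T.
A satisfying assignment exists.

Satisfiable.


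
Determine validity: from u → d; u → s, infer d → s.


This is (no valid rule). There exist truth assignments where the premises are all true but the conclusion is false.

Invalid.


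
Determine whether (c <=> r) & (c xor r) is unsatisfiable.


Truth table over {c, r}:
c | r | φ
---------
False | False | False
True | False | False
False | True | False
True | True | False
Every row is false.

Yes, it is a contradiction.


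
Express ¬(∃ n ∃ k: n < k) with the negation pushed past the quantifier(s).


Negation flips each quantifier (∀↔∃) and negates the inner predicate.
¬(∃ n ∃ k: φ) = ∀ n ∀ k: ¬φ.

∀ n ∀ k: ¬(n < k)


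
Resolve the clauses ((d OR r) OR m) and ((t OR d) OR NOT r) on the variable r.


The clauses contain complementary literals r and NOTr.
Resolution eliminates this pair and disjoins the remaining literals (merging duplicates).

((d OR m) OR t)


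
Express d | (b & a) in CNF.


Step 1: Distribute ∨ over ∧: d ∨ (b ∧ a) = (d ∨ b) ∧ (d ∨ a).

(d | b) & (d | a)


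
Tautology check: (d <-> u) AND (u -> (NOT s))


Build the truth table over {d, s, u}:
d | s | u | φ
-------------
F | F | F | T
T | F | F | F
F | T | F | T
T | T | F | F
F | F | T | F
T | F | T | T
F | T | T | F
T | T | T | F
Counterexample at row 2: with d=T, s=F, u=F, the formula is F.

No, it is not a tautology.


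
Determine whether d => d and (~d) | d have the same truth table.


Compare truth tables:
d | φ | ψ
---------
False | True | True
True | True | True
The columns φ and ψ agree on every row.

Yes, they are logically equivalent.


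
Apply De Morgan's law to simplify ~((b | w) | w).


De Morgan: the negation of a disjunction is the conjunction of the negations.
Distribute ~ across |, flipping it to &, and negate each literal.

((~b) & (~w)) & (~w)


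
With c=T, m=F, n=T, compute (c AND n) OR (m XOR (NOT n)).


Substitute c=T, m=F, n=T:
c AND n = T AND T = T
NOT n = F
m XOR (NOT n) = F XOR F = F
(c AND n) OR (m XOR (NOT n)) = T OR F = T

T


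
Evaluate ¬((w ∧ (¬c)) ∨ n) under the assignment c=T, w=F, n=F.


Substitute c=T, w=F, n=F:
¬c = F
w ∧ (¬c) = F ∧ F = F
(w ∧ (¬c)) ∨ n = F ∨ F = F
¬((w ∧ (¬c)) ∨ n) = T

T


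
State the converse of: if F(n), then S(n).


The converse of (P → Q) is (Q → P). It is not in general equivalent to the original.
Here P = 'F(n)' and Q = 'S(n)'.

If S(n), then F(n).


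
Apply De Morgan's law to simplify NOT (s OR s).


De Morgan: the negation of a disjunction is the conjunction of the negations.
Distribute NOT across OR, flipping it to AND, and negate each literal.

(NOT s) AND (NOT s)


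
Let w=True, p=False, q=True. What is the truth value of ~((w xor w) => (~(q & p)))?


Substitute w=True, p=False, q=True:
w xor w = True xor True = False
q & p = True & False = False
~(q & p) = True
(w xor w) => (~(q & p)) = False => True = True
~((w xor w) => (~(q & p))) = False

False


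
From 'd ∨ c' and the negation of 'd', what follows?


Disjunctive syllogism: from (P ∨ Q) and ¬P, infer Q.
One disjunct, 'd', is ruled out; the other must hold.

c


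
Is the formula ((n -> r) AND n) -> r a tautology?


Build the truth table over {n, r}:
n | r | φ
---------
F | F | T
T | F | T
F | T | T
T | T | T
Every row evaluates to true.

Yes, it is a tautology.


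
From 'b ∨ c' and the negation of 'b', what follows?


Disjunctive syllogism: from (P ∨ Q) and ¬P, infer Q.
One disjunct, 'b', is ruled out; the other must hold.

c


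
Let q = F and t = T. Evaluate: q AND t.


Conjunction is true only when both operands are true.
Substitute: q=F, t=T.
F AND T evaluates to F.

F


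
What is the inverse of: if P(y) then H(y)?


The inverse of (P → Q) is (¬P → ¬Q). It is equivalent to the converse, not to the original.
Here P = 'P(y)' and Q = 'H(y)'.

If not (P(y)), then not (H(y)).


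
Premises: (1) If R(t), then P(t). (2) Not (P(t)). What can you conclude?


Modus tollens: from (P → Q) and ¬Q, infer ¬P.
Q = 'P(t)' is denied; since P → Q, P must also fail.

Not (R(t)).


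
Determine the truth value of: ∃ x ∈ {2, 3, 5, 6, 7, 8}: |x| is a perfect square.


Evaluate the predicate on each element: 2:F, 3:F, 5:F, 6:F, 7:F, 8:F.
No element satisfies the predicate.

F


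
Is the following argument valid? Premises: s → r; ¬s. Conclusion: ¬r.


This is denying the antecedent (fallacy). There exist truth assignments where the premises are all true but the conclusion is false.

Invalid.


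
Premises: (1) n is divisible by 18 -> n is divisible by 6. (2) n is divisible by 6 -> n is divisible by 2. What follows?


Hypothetical syllogism: from (P → Q) and (Q → R), infer (P → R).
Chain the two implications through the shared middle term 'n is divisible by 6'.

n is divisible by 18 -> n is divisible by 2


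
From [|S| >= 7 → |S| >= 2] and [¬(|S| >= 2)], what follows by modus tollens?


Modus tollens: from (P → Q) and ¬Q, infer ¬P.
Q = '|S| >= 2' is denied; since P → Q, P must also fail.

Not (|S| >= 7).


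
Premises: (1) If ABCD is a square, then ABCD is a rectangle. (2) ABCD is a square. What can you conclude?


Modus ponens: from (P → Q) and P, infer Q.
P = 'ABCD is a square' is asserted, and P → Q holds, so Q follows.

ABCD is a rectangle.


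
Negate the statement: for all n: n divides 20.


¬(for all x: φ) = there exists x: ¬φ, and ¬(there exists x: φ) = for all x: ¬φ.
Apply to the universal statement.

there exists n: NOT(n divides 20)


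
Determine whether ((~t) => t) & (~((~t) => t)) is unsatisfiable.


Truth table over {t}:
t | φ
-----
False | False
True | False
Every row is false.

Yes, it is a contradiction.


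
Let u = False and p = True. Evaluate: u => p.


Implication is false only when antecedent is true and consequent is false.
Substitute: u=False, p=True.
False => True evaluates to True.

True


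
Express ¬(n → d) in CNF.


Step 1: Rewrite n → d as ¬n ∨ d.
Step 2: Negate: ¬(¬n ∨ d) = n ∧ ¬d (De Morgan + double negation).

n ∧ (¬d)


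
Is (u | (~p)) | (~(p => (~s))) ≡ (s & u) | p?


Compare truth tables:
p | s | u | φ | ψ
-----------------
False | False | False | True | False
True | False | False | False | True
False | True | False | True | False
True | True | False | True | True
False | False | True | True | False
True | False | True | True | True
False | True | True | True | True
True | True | True | True | True
They differ at row 1 (p=False, s=False, u=False): φ=True but ψ=False.

No, they are not logically equivalent.


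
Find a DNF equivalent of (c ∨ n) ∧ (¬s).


Step 1: Distribute ∧ over ∨: (c ∨ n) ∧ (¬s) = (c ∧ (¬s)) ∨ (n ∧ (¬s)).

(c ∧ (¬s)) ∨ (n ∧ (¬s))


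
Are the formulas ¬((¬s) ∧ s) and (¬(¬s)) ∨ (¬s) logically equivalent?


Compare truth tables:
s | φ | ψ
---------
F | T | T
T | T | T
The columns φ and ψ agree on every row.

Yes, they are logically equivalent.


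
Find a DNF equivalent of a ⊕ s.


Step 1: a ⊕ s is true exactly when they disagree: (a ∧ ¬s) ∨ (¬a ∧ s).

(a ∧ (¬s)) ∨ ((¬a) ∧ s)


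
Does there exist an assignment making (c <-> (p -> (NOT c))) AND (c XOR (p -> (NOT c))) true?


Check all 4 assignments over {c, p}:
c | p | φ
---------
F | F | F
T | F | F
F | T | F
T | T | F
No assignment makes the formula true.

Unsatisfiable.


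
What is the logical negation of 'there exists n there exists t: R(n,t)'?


Negation flips each quantifier (∀↔∃) and negates the inner predicate.
¬(there exists n there exists t: φ) = for all n for all t: ¬φ.

for all n for all t: NOT(R(n,t))


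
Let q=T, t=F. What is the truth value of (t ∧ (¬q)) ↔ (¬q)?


Substitute q=T, t=F:
¬q = F
t ∧ (¬q) = F ∧ F = F
¬q = F
(t ∧ (¬q)) ↔ (¬q) = F ↔ F = T

T


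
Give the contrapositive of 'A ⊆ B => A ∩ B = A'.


The contrapositive of (P → Q) is (¬Q → ¬P); it is logically equivalent to the original.
Here P = 'A ⊆ B' and Q = 'A ∩ B = A'.

If not (A ∩ B = A), then not (A ⊆ B).


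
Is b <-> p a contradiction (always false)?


Truth table over {b, p}:
b | p | φ
---------
F | F | T
T | F | F
F | T | F
T | T | T
Satisfying assignment at row 1: b=F, p=F gives T.

No, it is not a contradiction.


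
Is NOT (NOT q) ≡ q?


Compare truth tables:
q | φ | ψ
---------
F | F | F
T | T | T
The columns φ and ψ agree on every row.

Yes, they are logically equivalent.


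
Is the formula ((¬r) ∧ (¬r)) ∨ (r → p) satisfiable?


Search for a satisfying assignment over {p, r}.
Try p=F, r=F: the formula evaluates to T.
A satisfying assignment exists.

Satisfiable.


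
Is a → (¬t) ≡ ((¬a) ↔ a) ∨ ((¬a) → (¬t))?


Compare truth tables:
a | t | φ | ψ
-------------
F | F | T | T
T | F | T | T
F | T | T | F
T | T | F | T
They differ at row 3 (a=F, t=T): φ=T but ψ=F.

No, they are not logically equivalent.


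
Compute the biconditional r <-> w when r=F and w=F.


Biconditional is true when both operands have the same truth value.
Substitute: r=F, w=F.
F <-> F evaluates to T.

T


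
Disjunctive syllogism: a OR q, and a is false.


Disjunctive syllogism: from (P ∨ Q) and ¬P, infer Q.
One disjunct, 'a', is ruled out; the other must hold.

q


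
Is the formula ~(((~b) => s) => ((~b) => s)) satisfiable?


Check all 4 assignments over {b, s}:
b | s | φ
---------
False | False | False
True | False | False
False | True | False
True | True | False
No assignment makes the formula true.

Unsatisfiable.


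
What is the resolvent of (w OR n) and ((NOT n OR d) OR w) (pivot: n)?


The clauses contain complementary literals n and NOTn.
Resolution eliminates this pair and disjoins the remaining literals (merging duplicates).

(w OR d)


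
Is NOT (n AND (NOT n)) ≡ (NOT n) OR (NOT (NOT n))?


Compare truth tables:
n | φ | ψ
---------
F | T | T
T | T | T
The columns φ and ψ agree on every row.

Yes, they are logically equivalent.


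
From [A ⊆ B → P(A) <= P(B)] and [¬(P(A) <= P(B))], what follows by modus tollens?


Modus tollens: from (P → Q) and ¬Q, infer ¬P.
Q = 'P(A) <= P(B)' is denied; since P → Q, P must also fail.

Not (A ⊆ B).


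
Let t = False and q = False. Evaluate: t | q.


Disjunction is false only when both operands are false.
Substitute: t=False, q=False.
False | False evaluates to False.

False


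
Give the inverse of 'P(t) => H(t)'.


The inverse of (P → Q) is (¬P → ¬Q). It is equivalent to the converse, not to the original.
Here P = 'P(t)' and Q = 'H(t)'.

If not (P(t)), then not (H(t)).


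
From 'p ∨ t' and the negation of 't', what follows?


Disjunctive syllogism: from (P ∨ Q) and ¬P, infer Q.
One disjunct, 't', is ruled out; the other must hold.

p


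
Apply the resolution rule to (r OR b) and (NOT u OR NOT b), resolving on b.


The clauses contain complementary literals b and NOTb.
Resolution eliminates this pair and disjoins the remaining literals (merging duplicates).

(r OR NOT u)


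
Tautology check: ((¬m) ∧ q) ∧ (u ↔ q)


Build the truth table over {m, q, u}:
m | q | u | φ
-------------
F | F | F | F
T | F | F | F
F | T | F | F
T | T | F | F
F | F | T | F
T | F | T | F
F | T | T | T
T | T | T | F
Counterexample at row 1: with m=F, q=F, u=F, the formula is F.

No, it is not a tautology.


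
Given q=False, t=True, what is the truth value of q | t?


Disjunction is false only when both operands are false.
Substitute: q=False, t=True.
False | True evaluates to True.

True


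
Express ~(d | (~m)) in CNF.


Step 1: Apply De Morgan: ¬(d ∨ (¬m)) = ¬d ∧ ¬(¬m).
Step 2: Eliminate any double negations (¬¬X = X).

(~d) & m


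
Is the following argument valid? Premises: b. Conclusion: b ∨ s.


This matches the form of disjunction introduction: the conclusion follows in every model of the premises.

Valid.


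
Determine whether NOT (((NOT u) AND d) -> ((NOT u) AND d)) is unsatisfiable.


Truth table over {d, u}:
d | u | φ
---------
F | F | F
T | F | F
F | T | F
T | T | F
Every row is false.

Yes, it is a contradiction.


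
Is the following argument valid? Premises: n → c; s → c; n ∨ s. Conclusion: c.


This matches the form of proof by cases: the conclusion follows in every model of the premises.

Valid.


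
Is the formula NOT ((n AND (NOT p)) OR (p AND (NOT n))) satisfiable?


Search for a satisfying assignment over {n, p}.
Try n=F, p=F: the formula evaluates to T.
A satisfying assignment exists.

Satisfiable.


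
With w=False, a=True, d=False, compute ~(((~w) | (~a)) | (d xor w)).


Substitute w=False, a=True, d=False:
~w = True
~a = False
(~w) | (~a) = True | False = True
d xor w = False xor False = False
((~w) | (~a)) | (d xor w) = True | False = True
~(((~w) | (~a)) | (d xor w)) = False

False


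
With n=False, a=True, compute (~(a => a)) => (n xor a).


Substitute n=False, a=True:
a => a = True => True = True
~(a => a) = False
n xor a = False xor True = True
(~(a => a)) => (n xor a) = False => True = True

True


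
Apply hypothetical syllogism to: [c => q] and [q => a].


Hypothetical syllogism: from (P → Q) and (Q → R), infer (P → R).
Chain the two implications through the shared middle term 'q'.

c => a


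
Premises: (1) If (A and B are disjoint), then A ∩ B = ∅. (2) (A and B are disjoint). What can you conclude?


Modus ponens: from (P → Q) and P, infer Q.
P = '(A and B are disjoint)' is asserted, and P → Q holds, so Q follows.

A ∩ B = ∅.


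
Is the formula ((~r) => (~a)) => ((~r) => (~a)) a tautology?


Build the truth table over {a, r}:
a | r | φ
---------
False | False | True
True | False | True
False | True | True
True | True | True
Every row evaluates to true.

Yes, it is a tautology.


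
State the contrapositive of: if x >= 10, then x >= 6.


The contrapositive of (P → Q) is (¬Q → ¬P); it is logically equivalent to the original.
Here P = 'x >= 10' and Q = 'x >= 6'.

If not (x >= 6), then not (x >= 10).


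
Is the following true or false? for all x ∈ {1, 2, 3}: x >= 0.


Evaluate the predicate on each element: 1:T, 2:T, 3:T.
Every element satisfies the predicate.

T


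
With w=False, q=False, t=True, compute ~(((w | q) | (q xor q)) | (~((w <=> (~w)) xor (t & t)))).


Substitute w=False, q=False, t=True:
w | q = False | False = False
q xor q = False xor False = False
(w | q) | (q xor q) = False | False = False
~w = True
w <=> (~w) = False <=> True = False
t & t = True & True = True
(w <=> (~w)) xor (t & t) = False xor True = True
~((w <=> (~w)) xor (t & t)) = False
((w | q) | (q xor q)) | (~((w <=> (~w)) xor (t & t))) = False | False = False
~(((w | q) | (q xor q)) | (~((w <=> (~w)) xor (t & t)))) = True

True


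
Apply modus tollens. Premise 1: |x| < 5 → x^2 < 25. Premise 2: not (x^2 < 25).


Modus tollens: from (P → Q) and ¬Q, infer ¬P.
Q = 'x^2 < 25' is denied; since P → Q, P must also fail.

Not (|x| < 5).


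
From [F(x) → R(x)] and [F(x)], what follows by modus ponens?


Modus ponens: from (P → Q) and P, infer Q.
P = 'F(x)' is asserted, and P → Q holds, so Q follows.

R(x).


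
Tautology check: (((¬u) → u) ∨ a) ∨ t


Build the truth table over {a, t, u}:
a | t | u | φ
-------------
F | F | F | F
T | F | F | T
F | T | F | T
T | T | F | T
F | F | T | T
T | F | T | T
F | T | T | T
T | T | T | T
Counterexample at row 1: with a=F, t=F, u=F, the formula is F.

No, it is not a tautology.


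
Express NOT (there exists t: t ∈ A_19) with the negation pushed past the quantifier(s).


¬(for all x: φ) = there exists x: ¬φ, and ¬(there exists x: φ) = for all x: ¬φ.
Apply to the existential statement.

for all t: NOT(t ∈ A_19)


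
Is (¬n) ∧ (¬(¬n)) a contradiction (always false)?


Truth table over {n}:
n | φ
-----
F | F
T | F
Every row is false.

Yes, it is a contradiction.


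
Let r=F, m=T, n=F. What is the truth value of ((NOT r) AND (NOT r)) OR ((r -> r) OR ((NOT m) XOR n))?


Substitute r=F, m=T, n=F:
NOT r = T
NOT r = T
(NOT r) AND (NOT r) = T AND T = T
r -> r = F -> F = T
NOT m = F
(NOT m) XOR n = F XOR F = F
(r -> r) OR ((NOT m) XOR n) = T OR F = T
((NOT r) AND (NOT r)) OR ((r -> r) OR ((NOT m) XOR n)) = T OR T = T

T


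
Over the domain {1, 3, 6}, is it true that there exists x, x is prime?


Evaluate the predicate on each element: 1:F, 3:T, 6:F.
Witness x = 3 satisfies the predicate.

T


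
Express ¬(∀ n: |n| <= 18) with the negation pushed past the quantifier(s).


¬(∀ x: φ) = ∃ x: ¬φ, and ¬(∃ x: φ) = ∀ x: ¬φ.
Apply to the universal statement.

∃ n: ¬(|n| <= 18)


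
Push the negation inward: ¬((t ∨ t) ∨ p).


De Morgan: the negation of a disjunction is the conjunction of the negations.
Distribute ¬ across ∨, flipping it to ∧, and negate each literal.

((¬t) ∧ (¬t)) ∧ (¬p)


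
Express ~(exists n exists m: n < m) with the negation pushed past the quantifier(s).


Negation flips each quantifier (∀↔∃) and negates the inner predicate.
¬(exists n exists m: φ) = forall n forall m: ¬φ.

forall n forall m: ~(n < m)


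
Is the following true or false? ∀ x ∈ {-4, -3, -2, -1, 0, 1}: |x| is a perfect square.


Evaluate the predicate on each element: -4:T, -3:F, -2:F, -1:T, 0:T, 1:T.
Counterexample x = -3 fails the predicate.

F


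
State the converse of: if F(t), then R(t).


The converse of (P → Q) is (Q → P). It is not in general equivalent to the original.
Here P = 'F(t)' and Q = 'R(t)'.

If R(t), then F(t).


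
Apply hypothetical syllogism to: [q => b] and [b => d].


Hypothetical syllogism: from (P → Q) and (Q → R), infer (P → R).
Chain the two implications through the shared middle term 'b'.

q => d


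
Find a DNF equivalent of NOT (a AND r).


Step 1: Apply De Morgan: ¬(a ∧ r) = ¬a ∨ ¬r.

(NOT a) OR (NOT r)


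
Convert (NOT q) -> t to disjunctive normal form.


Step 1: Rewrite (¬q) → t as ¬(¬q) ∨ t.
Step 2: Eliminate any double negations (¬¬X = X).

q OR t


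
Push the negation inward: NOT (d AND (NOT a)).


De Morgan: the negation of a conjunction is the disjunction of the negations.
Distribute NOT across AND, flipping it to OR, and negate each literal.

(NOT d) OR a


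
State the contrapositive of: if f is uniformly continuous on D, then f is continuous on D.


The contrapositive of (P → Q) is (¬Q → ¬P); it is logically equivalent to the original.
Here P = 'f is uniformly continuous on D' and Q = 'f is continuous on D'.

If not (f is continuous on D), then not (f is uniformly continuous on D).


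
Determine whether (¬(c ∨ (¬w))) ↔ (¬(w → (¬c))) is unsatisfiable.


Truth table over {c, w}:
c | w | φ
---------
F | F | T
T | F | T
F | T | F
T | T | F
Satisfying assignment at row 1: c=F, w=F gives T.

No, it is not a contradiction.


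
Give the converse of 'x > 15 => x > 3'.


The converse of (P → Q) is (Q → P). It is not in general equivalent to the original.
Here P = 'x > 15' and Q = 'x > 3'.

If x > 3, then x > 15.


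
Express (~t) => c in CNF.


Step 1: Rewrite (¬t) → c as ¬(¬t) ∨ c.
Step 2: Eliminate any double negations (¬¬X = X).

t | c


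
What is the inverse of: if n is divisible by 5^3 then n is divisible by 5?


The inverse of (P → Q) is (¬P → ¬Q). It is equivalent to the converse, not to the original.
Here P = 'n is divisible by 5^3' and Q = 'n is divisible by 5'.

If not (n is divisible by 5^3), then not (n is divisible by 5).


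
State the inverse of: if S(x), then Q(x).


The inverse of (P → Q) is (¬P → ¬Q). It is equivalent to the converse, not to the original.
Here P = 'S(x)' and Q = 'Q(x)'.

If not (S(x)), then not (Q(x)).


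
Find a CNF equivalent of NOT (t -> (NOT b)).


Step 1: Rewrite t → (¬b) as ¬t ∨ (¬b).
Step 2: Negate: ¬(¬t ∨ (¬b)) = t ∧ ¬(¬b) (De Morgan + double negation).
Step 3: Eliminate any double negations (¬¬X = X).

t AND b


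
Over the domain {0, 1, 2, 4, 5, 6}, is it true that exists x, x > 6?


Evaluate the predicate on each element: 0:False, 1:False, 2:False, 4:False, 5:False, 6:False.
No element satisfies the predicate.

False


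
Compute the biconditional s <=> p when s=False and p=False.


Biconditional is true when both operands have the same truth value.
Substitute: s=False, p=False.
False <=> False evaluates to True.

True


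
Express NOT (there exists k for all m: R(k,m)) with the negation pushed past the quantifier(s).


Negation flips each quantifier (∀↔∃) and negates the inner predicate.
¬(there exists k for all m: φ) = for all k there exists m: ¬φ.

for all k there exists m: NOT(R(k,m))


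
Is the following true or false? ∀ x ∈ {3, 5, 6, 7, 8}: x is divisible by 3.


Evaluate the predicate on each element: 3:T, 5:F, 6:T, 7:F, 8:F.
Counterexample x = 5 fails the predicate.

F


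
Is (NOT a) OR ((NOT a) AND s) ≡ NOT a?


Compare truth tables:
a | s | φ | ψ
-------------
F | F | T | T
T | F | F | F
F | T | T | T
T | T | F | F
The columns φ and ψ agree on every row.

Yes, they are logically equivalent.


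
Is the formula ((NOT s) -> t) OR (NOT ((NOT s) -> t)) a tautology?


Build the truth table over {s, t}:
s | t | φ
---------
F | F | T
T | F | T
F | T | T
T | T | T
Every row evaluates to true.

Yes, it is a tautology.


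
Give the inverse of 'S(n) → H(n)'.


The inverse of (P → Q) is (¬P → ¬Q). It is equivalent to the converse, not to the original.
Here P = 'S(n)' and Q = 'H(n)'.

If not (S(n)), then not (H(n)).


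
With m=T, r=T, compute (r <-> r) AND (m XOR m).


Substitute m=T, r=T:
r <-> r = T <-> T = T
m XOR m = T XOR T = F
(r <-> r) AND (m XOR m) = T AND F = F

F


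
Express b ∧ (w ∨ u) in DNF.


Step 1: Distribute ∧ over ∨: b ∧ (w ∨ u) = (b ∧ w) ∨ (b ∧ u).

(b ∧ w) ∨ (b ∧ u)


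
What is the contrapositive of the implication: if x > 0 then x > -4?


The contrapositive of (P → Q) is (¬Q → ¬P); it is logically equivalent to the original.
Here P = 'x > 0' and Q = 'x > -4'.

If not (x > -4), then not (x > 0).


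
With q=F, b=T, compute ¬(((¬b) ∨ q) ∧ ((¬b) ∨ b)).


Substitute q=F, b=T:
¬b = F
(¬b) ∨ q = F ∨ F = F
¬b = F
(¬b) ∨ b = F ∨ T = T
((¬b) ∨ q) ∧ ((¬b) ∨ b) = F ∧ T = F
¬(((¬b) ∨ q) ∧ ((¬b) ∨ b)) = T

T


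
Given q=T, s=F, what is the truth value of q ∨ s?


Disjunction is false only when both operands are false.
Substitute: q=T, s=F.
T ∨ F evaluates to T.

T


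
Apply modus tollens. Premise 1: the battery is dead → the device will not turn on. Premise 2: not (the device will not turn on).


Modus tollens: from (P → Q) and ¬Q, infer ¬P.
Q = 'the device will not turn on' is denied; since P → Q, P must also fail.

Not (the battery is dead).


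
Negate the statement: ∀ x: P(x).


¬(∀ x: φ) = ∃ x: ¬φ, and ¬(∃ x: φ) = ∀ x: ¬φ.
Apply to the universal statement.

∃ x: ¬(P(x))
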